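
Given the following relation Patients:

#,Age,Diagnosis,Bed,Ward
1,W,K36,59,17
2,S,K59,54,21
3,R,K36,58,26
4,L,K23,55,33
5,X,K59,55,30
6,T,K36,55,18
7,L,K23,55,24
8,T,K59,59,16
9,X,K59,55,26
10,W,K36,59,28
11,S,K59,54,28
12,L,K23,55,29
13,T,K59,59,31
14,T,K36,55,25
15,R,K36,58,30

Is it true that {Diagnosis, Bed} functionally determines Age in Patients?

Yes

(Diagnosis=K36, Bed=59): rows 1, 10 → Age = W, W ✓
(Diagnosis=K59, Bed=54): rows 2, 11 → Age = S, S ✓
(Diagnosis=K36, Bed=58): rows 3, 15 → Age = R, R ✓
(Diagnosis=K23, Bed=55): rows 4, 7, 12 → Age = L, L, L ✓
(Diagnosis=K59, Bed=55): rows 5, 9 → Age = X, X ✓
(Diagnosis=K36, Bed=55): rows 6, 14 → Age = T, T ✓
(Diagnosis=K59, Bed=59): rows 8, 13 → Age = T, T ✓
Every {Diagnosis, Bed} value is associated with a single Age value, so {Diagnosis, Bed} → Age holds.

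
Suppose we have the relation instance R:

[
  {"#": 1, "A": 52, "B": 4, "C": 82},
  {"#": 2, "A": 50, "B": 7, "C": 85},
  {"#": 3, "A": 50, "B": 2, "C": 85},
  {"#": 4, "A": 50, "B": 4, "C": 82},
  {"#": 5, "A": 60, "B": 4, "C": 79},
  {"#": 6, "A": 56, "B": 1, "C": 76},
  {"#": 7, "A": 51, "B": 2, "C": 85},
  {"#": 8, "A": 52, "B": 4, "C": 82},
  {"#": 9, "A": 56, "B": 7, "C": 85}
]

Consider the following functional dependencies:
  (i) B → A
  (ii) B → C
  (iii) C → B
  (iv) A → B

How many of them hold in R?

(i) B → A: B=4: rows 1, 4, 5, 8 → A takes values {52, 50, 60} — violation; B=7: rows 2, 9 → A takes values {50, 56} — violation; B=2: rows 3, 7 → A takes values {50, 51} — violation — fails.
(ii) B → C: B=4: rows 1, 4, 5, 8 → C takes values {82, 79} — violation — fails.
(iii) C → B: C=85: rows 2, 3, 7, 9 → B takes values {7, 2} — violation — fails.
(iv) A → B: A=50: rows 2, 3, 4 → B takes values {7, 2, 4} — violation; A=56: rows 6, 9 → B takes values {1, 7} — violation — fails.
None of the 4 dependencies hold.

0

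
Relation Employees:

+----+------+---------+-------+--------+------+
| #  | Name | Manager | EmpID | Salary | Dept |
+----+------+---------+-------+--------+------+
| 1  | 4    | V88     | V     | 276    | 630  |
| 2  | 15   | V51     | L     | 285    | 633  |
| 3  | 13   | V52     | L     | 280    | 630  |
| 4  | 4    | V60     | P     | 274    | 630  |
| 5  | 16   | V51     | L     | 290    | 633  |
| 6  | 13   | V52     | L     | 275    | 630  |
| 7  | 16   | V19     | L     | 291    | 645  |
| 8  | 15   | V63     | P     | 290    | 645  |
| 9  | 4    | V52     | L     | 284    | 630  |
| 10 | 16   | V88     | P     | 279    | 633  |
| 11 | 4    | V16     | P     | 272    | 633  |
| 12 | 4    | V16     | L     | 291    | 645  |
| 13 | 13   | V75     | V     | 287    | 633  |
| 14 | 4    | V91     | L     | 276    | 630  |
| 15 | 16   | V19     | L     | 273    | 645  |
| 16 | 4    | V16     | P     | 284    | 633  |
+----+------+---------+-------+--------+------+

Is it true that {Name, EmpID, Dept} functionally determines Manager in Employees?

No

(Name=4, EmpID=V, Dept=630): row 1 → Manager = V88 ✓
(Name=15, EmpID=L, Dept=633): row 2 → Manager = V51 ✓
(Name=13, EmpID=L, Dept=630): rows 3, 6 → Manager = V52, V52 ✓
(Name=4, EmpID=P, Dept=630): row 4 → Manager = V60 ✓
(Name=16, EmpID=L, Dept=633): row 5 → Manager = V51 ✓
(Name=16, EmpID=L, Dept=645): rows 7, 15 → Manager = V19, V19 ✓
(Name=15, EmpID=P, Dept=645): row 8 → Manager = V63 ✓
(Name=4, EmpID=L, Dept=630): rows 9, 14 → Manager takes values {V52, V91} — violation
(Name=16, EmpID=P, Dept=633): row 10 → Manager = V88 ✓
(Name=4, EmpID=P, Dept=633): rows 11, 16 → Manager = V16, V16 ✓
(Name=4, EmpID=L, Dept=645): row 12 → Manager = V16 ✓
(Name=13, EmpID=V, Dept=633): row 13 → Manager = V75 ✓
Two rows agree on {Name, EmpID, Dept} but differ on Manager, so {Name, EmpID, Dept} → Manager does not hold.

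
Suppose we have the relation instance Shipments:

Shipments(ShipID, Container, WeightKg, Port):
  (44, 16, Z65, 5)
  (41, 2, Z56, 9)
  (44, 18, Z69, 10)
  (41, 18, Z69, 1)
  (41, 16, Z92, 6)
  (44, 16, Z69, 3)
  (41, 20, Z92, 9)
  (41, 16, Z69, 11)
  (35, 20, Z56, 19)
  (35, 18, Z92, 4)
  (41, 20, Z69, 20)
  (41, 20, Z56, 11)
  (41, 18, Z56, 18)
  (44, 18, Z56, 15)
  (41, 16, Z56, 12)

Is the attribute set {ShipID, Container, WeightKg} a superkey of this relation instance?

All 15 rows have distinct {ShipID, Container, WeightKg} values, so {ShipID, Container, WeightKg} → (all attributes) holds and {ShipID, Container, WeightKg} is a superkey.

Yes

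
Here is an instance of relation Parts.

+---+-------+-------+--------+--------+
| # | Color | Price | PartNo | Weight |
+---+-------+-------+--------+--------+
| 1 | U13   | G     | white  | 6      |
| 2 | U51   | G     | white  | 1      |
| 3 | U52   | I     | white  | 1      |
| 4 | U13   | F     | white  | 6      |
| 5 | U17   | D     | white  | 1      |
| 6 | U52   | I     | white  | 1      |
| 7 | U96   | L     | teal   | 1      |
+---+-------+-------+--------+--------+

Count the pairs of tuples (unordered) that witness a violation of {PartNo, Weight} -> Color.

5

(PartNo=white, Weight=6): all 2 rows agree on Color — 0 pairs.
(PartNo=white, Weight=1): violating pairs (2,3), (2,5), (2,6), (3,5), (5,6) — 5 pairs.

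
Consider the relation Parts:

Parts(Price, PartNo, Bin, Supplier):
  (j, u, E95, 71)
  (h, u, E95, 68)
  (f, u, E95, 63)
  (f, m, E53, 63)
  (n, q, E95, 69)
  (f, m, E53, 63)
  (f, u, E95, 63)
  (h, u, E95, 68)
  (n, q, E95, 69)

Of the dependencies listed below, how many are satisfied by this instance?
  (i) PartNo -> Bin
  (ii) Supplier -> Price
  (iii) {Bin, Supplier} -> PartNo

(i) PartNo -> Bin: every LHS value maps to a single RHS value — holds.
(ii) Supplier -> Price: every LHS value maps to a single RHS value — holds.
(iii) {Bin, Supplier} -> PartNo: every LHS value maps to a single RHS value — holds.
3 of the 3 dependencies hold.

3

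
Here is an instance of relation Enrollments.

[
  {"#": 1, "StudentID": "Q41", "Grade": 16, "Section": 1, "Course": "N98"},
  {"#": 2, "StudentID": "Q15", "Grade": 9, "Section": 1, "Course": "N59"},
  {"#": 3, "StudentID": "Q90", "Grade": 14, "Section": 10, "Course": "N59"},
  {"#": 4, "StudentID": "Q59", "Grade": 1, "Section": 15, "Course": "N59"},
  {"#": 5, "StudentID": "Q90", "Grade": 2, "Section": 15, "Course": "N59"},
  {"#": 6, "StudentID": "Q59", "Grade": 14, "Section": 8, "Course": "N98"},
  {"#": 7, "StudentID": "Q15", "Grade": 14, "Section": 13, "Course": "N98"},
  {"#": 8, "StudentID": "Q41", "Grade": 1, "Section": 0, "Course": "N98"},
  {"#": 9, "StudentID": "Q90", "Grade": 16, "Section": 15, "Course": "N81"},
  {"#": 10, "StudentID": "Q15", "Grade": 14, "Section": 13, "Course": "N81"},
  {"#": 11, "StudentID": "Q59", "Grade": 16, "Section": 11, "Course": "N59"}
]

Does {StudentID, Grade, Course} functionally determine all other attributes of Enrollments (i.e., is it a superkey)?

Yes

All 11 rows have distinct {StudentID, Grade, Course} values, so {StudentID, Grade, Course} → (all attributes) holds and {StudentID, Grade, Course} is a superkey.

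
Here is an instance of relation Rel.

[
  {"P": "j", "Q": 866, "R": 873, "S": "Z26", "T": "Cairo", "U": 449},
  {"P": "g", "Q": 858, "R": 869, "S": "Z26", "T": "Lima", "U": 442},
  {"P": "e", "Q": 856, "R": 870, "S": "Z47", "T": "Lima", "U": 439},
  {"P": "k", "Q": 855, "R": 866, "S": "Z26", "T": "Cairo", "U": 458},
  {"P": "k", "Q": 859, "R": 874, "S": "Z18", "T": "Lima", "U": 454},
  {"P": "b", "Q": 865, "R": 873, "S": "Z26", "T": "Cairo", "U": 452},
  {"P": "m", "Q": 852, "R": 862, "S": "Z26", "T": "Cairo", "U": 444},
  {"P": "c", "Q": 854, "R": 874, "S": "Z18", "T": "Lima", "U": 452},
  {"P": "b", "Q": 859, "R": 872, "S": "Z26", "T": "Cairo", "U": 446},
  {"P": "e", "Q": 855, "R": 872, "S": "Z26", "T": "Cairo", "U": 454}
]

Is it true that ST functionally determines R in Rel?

(S=Z26, T=Cairo): 6 rows → R takes values {873, 866, 862, 872} — violation
(S=Z26, T=Lima): 1 row → R = 869 ✓
(S=Z47, T=Lima): 1 row → R = 870 ✓
(S=Z18, T=Lima): 2 rows → R = 874, 874 ✓
Two rows agree on ST but differ on R, so ST -> R does not hold.

No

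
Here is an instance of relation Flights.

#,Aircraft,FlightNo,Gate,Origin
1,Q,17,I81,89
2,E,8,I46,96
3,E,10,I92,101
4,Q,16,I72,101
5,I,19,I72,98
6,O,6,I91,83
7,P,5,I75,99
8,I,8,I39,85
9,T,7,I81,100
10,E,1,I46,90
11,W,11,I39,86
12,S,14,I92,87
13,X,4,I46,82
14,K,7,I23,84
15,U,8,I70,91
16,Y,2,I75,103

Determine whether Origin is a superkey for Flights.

Rows 3 and 4 have the same Origin value Origin=101 but are distinct tuples, so Origin does not determine every attribute — not a superkey.

No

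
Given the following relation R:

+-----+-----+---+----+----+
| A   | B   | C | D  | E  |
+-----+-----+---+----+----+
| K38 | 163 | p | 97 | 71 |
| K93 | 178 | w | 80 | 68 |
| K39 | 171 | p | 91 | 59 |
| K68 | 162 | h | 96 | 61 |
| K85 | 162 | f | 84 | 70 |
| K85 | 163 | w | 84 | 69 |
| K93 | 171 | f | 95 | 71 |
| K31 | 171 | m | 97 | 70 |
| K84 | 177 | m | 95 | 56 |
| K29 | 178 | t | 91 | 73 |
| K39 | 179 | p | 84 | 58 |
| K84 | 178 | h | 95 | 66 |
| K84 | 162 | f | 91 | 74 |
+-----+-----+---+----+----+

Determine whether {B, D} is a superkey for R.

Yes

All 13 rows have distinct {B, D} values, so {B, D} → (all attributes) holds and {B, D} is a superkey.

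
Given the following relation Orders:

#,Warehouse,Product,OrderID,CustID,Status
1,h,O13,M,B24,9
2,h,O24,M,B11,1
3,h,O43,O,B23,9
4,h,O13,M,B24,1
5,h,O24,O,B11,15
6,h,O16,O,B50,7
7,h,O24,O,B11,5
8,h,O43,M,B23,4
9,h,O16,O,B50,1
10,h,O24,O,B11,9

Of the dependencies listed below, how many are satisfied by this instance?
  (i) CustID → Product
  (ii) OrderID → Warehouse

(i) CustID → Product: every LHS value maps to a single RHS value — holds.
(ii) OrderID → Warehouse: every LHS value maps to a single RHS value — holds.
2 of the 2 dependencies hold.

2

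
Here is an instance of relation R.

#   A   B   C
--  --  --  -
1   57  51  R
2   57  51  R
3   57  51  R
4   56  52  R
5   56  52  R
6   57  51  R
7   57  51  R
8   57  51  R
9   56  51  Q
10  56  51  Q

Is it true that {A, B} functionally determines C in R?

Yes

(A=57, B=51): rows 1, 2, 3, 6, 7, 8 → C = R, R, R, R, R, R ✓
(A=56, B=52): rows 4, 5 → C = R, R ✓
(A=56, B=51): rows 9, 10 → C = Q, Q ✓
Every {A, B} value is associated with a single C value, so {A, B} → C holds.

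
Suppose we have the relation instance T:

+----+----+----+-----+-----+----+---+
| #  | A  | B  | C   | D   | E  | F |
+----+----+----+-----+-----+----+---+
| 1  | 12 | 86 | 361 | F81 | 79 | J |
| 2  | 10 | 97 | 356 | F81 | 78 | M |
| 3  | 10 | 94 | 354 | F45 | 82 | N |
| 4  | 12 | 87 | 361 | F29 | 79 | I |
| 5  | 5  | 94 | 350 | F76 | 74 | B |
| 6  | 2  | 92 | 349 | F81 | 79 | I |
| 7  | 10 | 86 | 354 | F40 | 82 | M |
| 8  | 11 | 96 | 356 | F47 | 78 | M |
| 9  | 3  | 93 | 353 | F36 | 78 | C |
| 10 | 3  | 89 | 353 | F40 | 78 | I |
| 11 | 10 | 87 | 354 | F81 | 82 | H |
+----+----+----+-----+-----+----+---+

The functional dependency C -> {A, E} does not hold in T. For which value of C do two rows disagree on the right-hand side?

C=361: rows 1, 4 → {A,E} = (12, 79), (12, 79) ✓
C=356: rows 2, 8 → {A,E} takes values {(10, 78), (11, 78)} — violation
C=354: rows 3, 7, 11 → {A,E} = (10, 82), (10, 82), (10, 82) ✓
C=350: row 5 → {A,E} = (5, 74) ✓
C=349: row 6 → {A,E} = (2, 79) ✓
C=353: rows 9, 10 → {A,E} = (3, 78), (3, 78) ✓
The only C value with inconsistent RHS is C=356.

356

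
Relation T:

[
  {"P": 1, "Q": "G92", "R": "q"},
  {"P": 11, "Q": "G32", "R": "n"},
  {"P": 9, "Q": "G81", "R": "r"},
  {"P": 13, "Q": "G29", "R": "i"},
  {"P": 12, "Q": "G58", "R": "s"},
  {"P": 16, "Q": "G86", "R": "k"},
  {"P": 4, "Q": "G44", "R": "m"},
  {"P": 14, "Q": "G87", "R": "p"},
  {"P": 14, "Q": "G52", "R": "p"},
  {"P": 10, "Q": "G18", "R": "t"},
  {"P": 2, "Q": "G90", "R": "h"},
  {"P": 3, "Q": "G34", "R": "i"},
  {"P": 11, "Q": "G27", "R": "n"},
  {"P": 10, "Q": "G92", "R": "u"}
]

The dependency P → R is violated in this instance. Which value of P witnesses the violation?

10

P=1: 1 row → R = q ✓
P=11: 2 rows → R = n, n ✓
P=9: 1 row → R = r ✓
P=13: 1 row → R = i ✓
P=12: 1 row → R = s ✓
P=16: 1 row → R = k ✓
P=4: 1 row → R = m ✓
P=14: 2 rows → R = p, p ✓
P=10: 2 rows → R takes values {t, u} — violation
P=2: 1 row → R = h ✓
P=3: 1 row → R = i ✓
The only P value with inconsistent R is P=10.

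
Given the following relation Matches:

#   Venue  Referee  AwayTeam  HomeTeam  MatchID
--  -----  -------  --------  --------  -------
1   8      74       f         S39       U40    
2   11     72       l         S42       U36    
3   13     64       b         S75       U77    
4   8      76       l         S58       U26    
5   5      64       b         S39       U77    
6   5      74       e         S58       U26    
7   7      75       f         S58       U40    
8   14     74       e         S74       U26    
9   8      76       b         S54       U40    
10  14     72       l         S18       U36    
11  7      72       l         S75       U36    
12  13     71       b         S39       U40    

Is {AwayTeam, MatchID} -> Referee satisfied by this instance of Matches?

No

(AwayTeam=f, MatchID=U40): rows 1, 7 → Referee takes values {74, 75} — violation
(AwayTeam=l, MatchID=U36): rows 2, 10, 11 → Referee = 72, 72, 72 ✓
(AwayTeam=b, MatchID=U77): rows 3, 5 → Referee = 64, 64 ✓
(AwayTeam=l, MatchID=U26): row 4 → Referee = 76 ✓
(AwayTeam=e, MatchID=U26): rows 6, 8 → Referee = 74, 74 ✓
(AwayTeam=b, MatchID=U40): rows 9, 12 → Referee takes values {76, 71} — violation
Two rows agree on {AwayTeam, MatchID} but differ on Referee, so {AwayTeam, MatchID} -> Referee does not hold.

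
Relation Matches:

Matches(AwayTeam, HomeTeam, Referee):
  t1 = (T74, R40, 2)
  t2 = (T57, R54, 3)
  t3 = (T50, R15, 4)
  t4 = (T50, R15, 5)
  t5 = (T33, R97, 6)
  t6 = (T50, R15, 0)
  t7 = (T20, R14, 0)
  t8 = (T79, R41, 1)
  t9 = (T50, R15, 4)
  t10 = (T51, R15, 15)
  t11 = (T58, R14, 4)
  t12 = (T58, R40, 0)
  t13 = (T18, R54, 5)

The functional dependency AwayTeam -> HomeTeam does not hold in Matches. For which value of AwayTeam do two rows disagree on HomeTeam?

T58

AwayTeam=T74: row 1 → HomeTeam = R40 ✓
AwayTeam=T57: row 2 → HomeTeam = R54 ✓
AwayTeam=T50: rows 3, 4, 6, 9 → HomeTeam = R15, R15, R15, R15 ✓
AwayTeam=T33: row 5 → HomeTeam = R97 ✓
AwayTeam=T20: row 7 → HomeTeam = R14 ✓
AwayTeam=T79: row 8 → HomeTeam = R41 ✓
AwayTeam=T51: row 10 → HomeTeam = R15 ✓
AwayTeam=T58: rows 11, 12 → HomeTeam takes values {R14, R40} — violation
AwayTeam=T18: row 13 → HomeTeam = R54 ✓
The only AwayTeam value with inconsistent HomeTeam is AwayTeam=T58.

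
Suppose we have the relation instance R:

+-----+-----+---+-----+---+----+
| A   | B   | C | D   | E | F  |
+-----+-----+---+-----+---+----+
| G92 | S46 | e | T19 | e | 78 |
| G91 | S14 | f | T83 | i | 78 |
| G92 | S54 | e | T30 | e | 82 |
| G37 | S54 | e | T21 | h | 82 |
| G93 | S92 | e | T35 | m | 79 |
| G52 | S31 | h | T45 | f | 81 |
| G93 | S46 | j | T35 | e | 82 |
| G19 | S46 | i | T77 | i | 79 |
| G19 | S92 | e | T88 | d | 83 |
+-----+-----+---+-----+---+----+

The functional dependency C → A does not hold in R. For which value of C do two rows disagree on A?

C=e: 5 rows → A takes values {G92, G37, G93, G19} — violation
C=f: 1 row → A = G91 ✓
C=h: 1 row → A = G52 ✓
C=j: 1 row → A = G93 ✓
C=i: 1 row → A = G19 ✓
The only C value with inconsistent A is C=e.

e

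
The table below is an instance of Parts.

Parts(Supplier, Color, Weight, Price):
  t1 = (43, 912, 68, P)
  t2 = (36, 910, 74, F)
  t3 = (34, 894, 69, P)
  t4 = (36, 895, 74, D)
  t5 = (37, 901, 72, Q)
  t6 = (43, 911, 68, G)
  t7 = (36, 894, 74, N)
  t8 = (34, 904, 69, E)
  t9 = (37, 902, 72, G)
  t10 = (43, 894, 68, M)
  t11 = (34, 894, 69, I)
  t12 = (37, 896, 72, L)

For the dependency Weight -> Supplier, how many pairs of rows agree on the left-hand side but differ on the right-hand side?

Weight=68: all 3 rows agree on Supplier — 0 pairs.
Weight=74: all 3 rows agree on Supplier — 0 pairs.
Weight=69: all 3 rows agree on Supplier — 0 pairs.
Weight=72: all 3 rows agree on Supplier — 0 pairs.

0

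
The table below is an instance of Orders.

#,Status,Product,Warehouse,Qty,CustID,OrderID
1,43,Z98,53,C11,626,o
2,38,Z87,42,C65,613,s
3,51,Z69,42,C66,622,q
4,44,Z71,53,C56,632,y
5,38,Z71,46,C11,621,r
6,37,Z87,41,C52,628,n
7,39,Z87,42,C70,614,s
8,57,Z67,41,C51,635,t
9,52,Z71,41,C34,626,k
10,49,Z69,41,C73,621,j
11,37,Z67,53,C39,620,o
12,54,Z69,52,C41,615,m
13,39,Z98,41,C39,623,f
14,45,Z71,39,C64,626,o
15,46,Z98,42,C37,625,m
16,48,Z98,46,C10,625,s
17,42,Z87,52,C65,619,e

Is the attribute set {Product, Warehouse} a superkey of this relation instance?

No

Rows 2 and 7 have the same {Product, Warehouse} value (Product=Z87, Warehouse=42) but are distinct tuples, so {Product, Warehouse} does not determine every attribute — not a superkey.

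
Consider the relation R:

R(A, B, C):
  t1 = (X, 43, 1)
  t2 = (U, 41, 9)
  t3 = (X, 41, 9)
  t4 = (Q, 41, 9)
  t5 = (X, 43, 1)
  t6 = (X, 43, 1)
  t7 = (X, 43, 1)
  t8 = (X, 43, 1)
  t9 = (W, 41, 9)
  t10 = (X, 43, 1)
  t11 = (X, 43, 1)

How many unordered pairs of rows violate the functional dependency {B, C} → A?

6

(B=43, C=1): all 7 rows agree on A — 0 pairs.
(B=41, C=9): violating pairs (2,3), (2,4), (2,9), (3,4), (3,9), (4,9) — 6 pairs.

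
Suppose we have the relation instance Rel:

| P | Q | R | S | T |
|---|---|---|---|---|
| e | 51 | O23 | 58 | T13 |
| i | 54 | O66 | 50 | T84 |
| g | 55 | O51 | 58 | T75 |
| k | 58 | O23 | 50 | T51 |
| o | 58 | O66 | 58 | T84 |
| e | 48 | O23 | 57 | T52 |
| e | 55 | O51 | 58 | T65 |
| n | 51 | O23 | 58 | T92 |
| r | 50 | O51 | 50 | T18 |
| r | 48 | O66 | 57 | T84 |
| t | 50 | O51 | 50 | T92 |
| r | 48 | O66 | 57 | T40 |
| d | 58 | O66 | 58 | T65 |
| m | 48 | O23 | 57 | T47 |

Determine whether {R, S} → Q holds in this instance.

(R=O23, S=58): 2 rows → Q = 51, 51 ✓
(R=O66, S=50): 1 row → Q = 54 ✓
(R=O51, S=58): 2 rows → Q = 55, 55 ✓
(R=O23, S=50): 1 row → Q = 58 ✓
(R=O66, S=58): 2 rows → Q = 58, 58 ✓
(R=O23, S=57): 2 rows → Q = 48, 48 ✓
(R=O51, S=50): 2 rows → Q = 50, 50 ✓
(R=O66, S=57): 2 rows → Q = 48, 48 ✓
Every {R, S} value is associated with a single Q value, so {R, S} → Q holds.

Yes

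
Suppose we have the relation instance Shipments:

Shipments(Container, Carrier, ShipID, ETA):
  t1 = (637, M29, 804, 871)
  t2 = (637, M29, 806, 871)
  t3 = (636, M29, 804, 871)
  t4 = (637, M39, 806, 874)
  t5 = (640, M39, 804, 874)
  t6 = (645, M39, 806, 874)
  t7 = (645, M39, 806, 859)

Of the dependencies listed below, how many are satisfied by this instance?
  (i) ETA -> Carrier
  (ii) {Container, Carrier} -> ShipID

1

(i) ETA -> Carrier: every LHS value maps to a single RHS value — holds.
(ii) {Container, Carrier} -> ShipID: (Container=637, Carrier=M29): rows 1, 2 → ShipID takes values {804, 806} — violation — fails.
1 of the 2 dependencies holds.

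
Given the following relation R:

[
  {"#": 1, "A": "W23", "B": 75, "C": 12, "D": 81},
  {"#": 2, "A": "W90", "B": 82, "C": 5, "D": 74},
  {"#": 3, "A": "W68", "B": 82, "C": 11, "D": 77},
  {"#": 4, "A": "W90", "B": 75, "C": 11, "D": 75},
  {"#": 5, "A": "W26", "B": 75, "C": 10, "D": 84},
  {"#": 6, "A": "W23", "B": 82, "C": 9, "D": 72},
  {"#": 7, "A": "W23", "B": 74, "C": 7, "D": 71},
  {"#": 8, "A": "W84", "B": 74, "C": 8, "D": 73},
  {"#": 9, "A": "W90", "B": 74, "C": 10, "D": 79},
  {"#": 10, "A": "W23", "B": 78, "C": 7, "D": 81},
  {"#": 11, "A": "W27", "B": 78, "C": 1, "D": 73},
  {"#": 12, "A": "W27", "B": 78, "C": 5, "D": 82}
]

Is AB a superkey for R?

Rows 11 and 12 have the same AB value (A=W27, B=78) but are distinct tuples, so AB does not determine every attribute — not a superkey.

No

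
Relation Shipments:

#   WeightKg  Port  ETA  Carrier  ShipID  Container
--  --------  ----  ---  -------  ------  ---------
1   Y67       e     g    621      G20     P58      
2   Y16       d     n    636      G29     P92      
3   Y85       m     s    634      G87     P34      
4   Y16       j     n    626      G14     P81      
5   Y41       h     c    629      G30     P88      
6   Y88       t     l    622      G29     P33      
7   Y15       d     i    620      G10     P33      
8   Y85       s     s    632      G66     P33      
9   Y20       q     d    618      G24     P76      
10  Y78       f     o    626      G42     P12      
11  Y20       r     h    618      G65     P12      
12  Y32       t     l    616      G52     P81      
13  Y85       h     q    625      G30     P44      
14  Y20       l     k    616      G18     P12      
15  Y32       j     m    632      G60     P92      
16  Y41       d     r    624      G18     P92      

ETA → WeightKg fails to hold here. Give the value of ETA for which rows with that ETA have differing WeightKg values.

ETA=g: row 1 → WeightKg = Y67 ✓
ETA=n: rows 2, 4 → WeightKg = Y16, Y16 ✓
ETA=s: rows 3, 8 → WeightKg = Y85, Y85 ✓
ETA=c: row 5 → WeightKg = Y41 ✓
ETA=l: rows 6, 12 → WeightKg takes values {Y88, Y32} — violation
ETA=i: row 7 → WeightKg = Y15 ✓
ETA=d: row 9 → WeightKg = Y20 ✓
ETA=o: row 10 → WeightKg = Y78 ✓
ETA=h: row 11 → WeightKg = Y20 ✓
ETA=q: row 13 → WeightKg = Y85 ✓
ETA=k: row 14 → WeightKg = Y20 ✓
ETA=m: row 15 → WeightKg = Y32 ✓
ETA=r: row 16 → WeightKg = Y41 ✓
The only ETA value with inconsistent WeightKg is ETA=l.

l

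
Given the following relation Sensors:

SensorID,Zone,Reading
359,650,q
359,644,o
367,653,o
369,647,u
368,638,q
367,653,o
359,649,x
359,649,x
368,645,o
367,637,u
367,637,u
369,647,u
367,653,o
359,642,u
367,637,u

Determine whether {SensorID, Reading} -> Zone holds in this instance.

Yes

(SensorID=359, Reading=q): 1 row → Zone = 650 ✓
(SensorID=359, Reading=o): 1 row → Zone = 644 ✓
(SensorID=367, Reading=o): 3 rows → Zone = 653, 653, 653 ✓
(SensorID=369, Reading=u): 2 rows → Zone = 647, 647 ✓
(SensorID=368, Reading=q): 1 row → Zone = 638 ✓
(SensorID=359, Reading=x): 2 rows → Zone = 649, 649 ✓
(SensorID=368, Reading=o): 1 row → Zone = 645 ✓
(SensorID=367, Reading=u): 3 rows → Zone = 637, 637, 637 ✓
(SensorID=359, Reading=u): 1 row → Zone = 642 ✓
Every {SensorID, Reading} value is associated with a single Zone value, so {SensorID, Reading} -> Zone holds.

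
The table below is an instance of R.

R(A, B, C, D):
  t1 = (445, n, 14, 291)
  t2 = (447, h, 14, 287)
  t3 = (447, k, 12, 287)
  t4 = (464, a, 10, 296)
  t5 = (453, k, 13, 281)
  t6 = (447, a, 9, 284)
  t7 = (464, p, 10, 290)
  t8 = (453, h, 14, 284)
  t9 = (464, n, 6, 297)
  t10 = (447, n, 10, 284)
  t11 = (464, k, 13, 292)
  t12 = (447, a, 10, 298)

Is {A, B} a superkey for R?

Rows 6 and 12 have the same {A, B} value (A=447, B=a) but are distinct tuples, so {A, B} does not determine every attribute — not a superkey.

No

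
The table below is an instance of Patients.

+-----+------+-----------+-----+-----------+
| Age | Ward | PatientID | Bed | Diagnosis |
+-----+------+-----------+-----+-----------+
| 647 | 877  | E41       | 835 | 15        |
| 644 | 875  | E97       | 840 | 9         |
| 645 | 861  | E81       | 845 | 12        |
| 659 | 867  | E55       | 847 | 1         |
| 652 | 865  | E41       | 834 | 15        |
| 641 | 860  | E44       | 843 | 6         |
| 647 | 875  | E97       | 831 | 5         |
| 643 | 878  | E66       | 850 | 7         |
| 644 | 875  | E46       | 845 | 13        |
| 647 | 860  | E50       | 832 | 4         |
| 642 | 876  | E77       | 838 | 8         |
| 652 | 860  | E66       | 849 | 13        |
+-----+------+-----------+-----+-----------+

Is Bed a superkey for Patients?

Two distinct rows share Bed=845, so Bed does not determine every attribute — not a superkey.

No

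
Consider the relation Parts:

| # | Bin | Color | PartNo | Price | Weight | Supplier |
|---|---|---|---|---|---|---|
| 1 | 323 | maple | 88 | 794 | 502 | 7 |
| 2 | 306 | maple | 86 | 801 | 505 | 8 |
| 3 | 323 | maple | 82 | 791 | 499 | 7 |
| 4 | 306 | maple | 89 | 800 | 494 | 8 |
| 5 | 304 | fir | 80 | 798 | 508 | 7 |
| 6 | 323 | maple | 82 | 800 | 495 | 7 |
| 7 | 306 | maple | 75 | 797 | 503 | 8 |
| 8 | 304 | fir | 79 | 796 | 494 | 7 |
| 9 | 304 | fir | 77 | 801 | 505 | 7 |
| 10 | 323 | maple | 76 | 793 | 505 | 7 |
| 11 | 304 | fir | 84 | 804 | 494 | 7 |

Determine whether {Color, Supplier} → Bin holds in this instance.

(Color=maple, Supplier=7): rows 1, 3, 6, 10 → Bin = 323, 323, 323, 323 ✓
(Color=maple, Supplier=8): rows 2, 4, 7 → Bin = 306, 306, 306 ✓
(Color=fir, Supplier=7): rows 5, 8, 9, 11 → Bin = 304, 304, 304, 304 ✓
Every {Color, Supplier} value is associated with a single Bin value, so {Color, Supplier} → Bin holds.

Yes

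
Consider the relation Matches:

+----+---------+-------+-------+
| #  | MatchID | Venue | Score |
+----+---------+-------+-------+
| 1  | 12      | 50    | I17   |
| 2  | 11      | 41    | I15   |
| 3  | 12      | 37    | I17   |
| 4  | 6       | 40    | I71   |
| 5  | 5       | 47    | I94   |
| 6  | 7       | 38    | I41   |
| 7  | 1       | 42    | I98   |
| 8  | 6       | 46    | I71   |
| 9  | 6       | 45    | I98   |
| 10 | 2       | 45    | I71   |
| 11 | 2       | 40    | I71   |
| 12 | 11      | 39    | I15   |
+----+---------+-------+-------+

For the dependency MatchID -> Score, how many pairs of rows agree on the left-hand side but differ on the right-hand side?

MatchID=12: all 2 rows agree on Score — 0 pairs.
MatchID=11: all 2 rows agree on Score — 0 pairs.
MatchID=6: violating pairs (4,9), (8,9) — 2 pairs.
MatchID=2: all 2 rows agree on Score — 0 pairs.

2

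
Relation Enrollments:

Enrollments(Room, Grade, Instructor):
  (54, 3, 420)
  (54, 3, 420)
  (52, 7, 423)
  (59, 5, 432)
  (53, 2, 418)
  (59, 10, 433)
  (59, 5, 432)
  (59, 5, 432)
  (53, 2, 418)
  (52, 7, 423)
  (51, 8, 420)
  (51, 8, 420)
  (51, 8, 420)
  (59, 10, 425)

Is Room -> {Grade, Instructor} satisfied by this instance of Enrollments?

No

Room=54: 2 rows → {Grade,Instructor} = (3, 420), (3, 420) ✓
Room=52: 2 rows → {Grade,Instructor} = (7, 423), (7, 423) ✓
Room=59: 5 rows → {Grade,Instructor} takes values {(5, 432), (10, 433), (10, 425)} — violation
Room=53: 2 rows → {Grade,Instructor} = (2, 418), (2, 418) ✓
Room=51: 3 rows → {Grade,Instructor} = (8, 420), (8, 420), (8, 420) ✓
Two rows agree on Room but differ on {Grade, Instructor}, so Room -> {Grade, Instructor} does not hold.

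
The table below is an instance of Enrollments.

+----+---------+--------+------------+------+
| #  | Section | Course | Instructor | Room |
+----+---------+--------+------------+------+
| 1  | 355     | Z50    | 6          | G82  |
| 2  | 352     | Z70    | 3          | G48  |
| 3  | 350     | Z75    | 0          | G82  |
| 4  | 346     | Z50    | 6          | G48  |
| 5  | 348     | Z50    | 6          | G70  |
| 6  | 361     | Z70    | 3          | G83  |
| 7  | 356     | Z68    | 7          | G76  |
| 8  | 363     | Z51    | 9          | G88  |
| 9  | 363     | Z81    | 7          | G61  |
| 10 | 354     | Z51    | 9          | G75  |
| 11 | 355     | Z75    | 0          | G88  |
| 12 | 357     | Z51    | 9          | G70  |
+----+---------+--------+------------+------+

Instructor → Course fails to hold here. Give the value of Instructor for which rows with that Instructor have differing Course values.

7

Instructor=6: rows 1, 4, 5 → Course = Z50, Z50, Z50 ✓
Instructor=3: rows 2, 6 → Course = Z70, Z70 ✓
Instructor=0: rows 3, 11 → Course = Z75, Z75 ✓
Instructor=7: rows 7, 9 → Course takes values {Z68, Z81} — violation
Instructor=9: rows 8, 10, 12 → Course = Z51, Z51, Z51 ✓
The only Instructor value with inconsistent Course is Instructor=7.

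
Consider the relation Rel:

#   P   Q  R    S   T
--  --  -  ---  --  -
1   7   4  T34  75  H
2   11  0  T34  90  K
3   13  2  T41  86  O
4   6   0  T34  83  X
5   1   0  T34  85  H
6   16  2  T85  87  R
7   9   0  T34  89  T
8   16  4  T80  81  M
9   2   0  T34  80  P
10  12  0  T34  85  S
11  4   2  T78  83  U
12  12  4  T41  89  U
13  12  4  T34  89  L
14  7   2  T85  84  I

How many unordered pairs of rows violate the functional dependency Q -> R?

Q=4: violating pairs (1,8), (1,12), (8,12), (8,13), (12,13) — 5 pairs.
Q=0: all 6 rows agree on R — 0 pairs.
Q=2: violating pairs (3,6), (3,11), (3,14), (6,11), (11,14) — 5 pairs.

10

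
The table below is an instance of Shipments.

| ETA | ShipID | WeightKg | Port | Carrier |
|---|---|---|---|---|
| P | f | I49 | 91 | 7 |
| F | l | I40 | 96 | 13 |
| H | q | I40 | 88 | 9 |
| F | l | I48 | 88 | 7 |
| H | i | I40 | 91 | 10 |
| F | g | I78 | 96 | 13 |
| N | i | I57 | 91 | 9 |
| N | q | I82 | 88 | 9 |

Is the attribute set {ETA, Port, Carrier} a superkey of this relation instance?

Two distinct rows share (ETA=F, Port=96, Carrier=13), so {ETA, Port, Carrier} does not determine every attribute — not a superkey.

No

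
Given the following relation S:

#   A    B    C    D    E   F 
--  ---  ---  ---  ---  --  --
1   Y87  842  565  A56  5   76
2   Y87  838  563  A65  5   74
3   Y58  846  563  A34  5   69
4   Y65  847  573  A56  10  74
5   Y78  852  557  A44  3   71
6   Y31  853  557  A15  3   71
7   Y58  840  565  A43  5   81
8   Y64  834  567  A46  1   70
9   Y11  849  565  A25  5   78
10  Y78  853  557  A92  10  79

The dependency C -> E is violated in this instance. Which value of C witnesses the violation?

C=565: rows 1, 7, 9 → E = 5, 5, 5 ✓
C=563: rows 2, 3 → E = 5, 5 ✓
C=573: row 4 → E = 10 ✓
C=557: rows 5, 6, 10 → E takes values {3, 10} — violation
C=567: row 8 → E = 1 ✓
The only C value with inconsistent E is C=557.

557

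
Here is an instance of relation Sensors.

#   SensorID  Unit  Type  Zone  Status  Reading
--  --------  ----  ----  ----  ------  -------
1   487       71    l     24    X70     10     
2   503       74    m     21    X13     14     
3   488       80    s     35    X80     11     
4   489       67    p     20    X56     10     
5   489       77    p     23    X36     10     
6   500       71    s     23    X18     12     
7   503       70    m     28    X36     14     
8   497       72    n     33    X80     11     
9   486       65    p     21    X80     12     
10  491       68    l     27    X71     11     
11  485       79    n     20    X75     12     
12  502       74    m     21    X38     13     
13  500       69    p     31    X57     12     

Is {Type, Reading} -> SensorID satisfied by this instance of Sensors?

No

(Type=l, Reading=10): row 1 → SensorID = 487 ✓
(Type=m, Reading=14): rows 2, 7 → SensorID = 503, 503 ✓
(Type=s, Reading=11): row 3 → SensorID = 488 ✓
(Type=p, Reading=10): rows 4, 5 → SensorID = 489, 489 ✓
(Type=s, Reading=12): row 6 → SensorID = 500 ✓
(Type=n, Reading=11): row 8 → SensorID = 497 ✓
(Type=p, Reading=12): rows 9, 13 → SensorID takes values {486, 500} — violation
(Type=l, Reading=11): row 10 → SensorID = 491 ✓
(Type=n, Reading=12): row 11 → SensorID = 485 ✓
(Type=m, Reading=13): row 12 → SensorID = 502 ✓
Two rows agree on {Type, Reading} but differ on SensorID, so {Type, Reading} -> SensorID does not hold.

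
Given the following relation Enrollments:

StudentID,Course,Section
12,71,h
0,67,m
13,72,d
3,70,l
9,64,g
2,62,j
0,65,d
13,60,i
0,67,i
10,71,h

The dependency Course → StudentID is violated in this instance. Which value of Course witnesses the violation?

Course=71: 2 rows → StudentID takes values {12, 10} — violation
Course=67: 2 rows → StudentID = 0, 0 ✓
Course=72: 1 row → StudentID = 13 ✓
Course=70: 1 row → StudentID = 3 ✓
Course=64: 1 row → StudentID = 9 ✓
Course=62: 1 row → StudentID = 2 ✓
Course=65: 1 row → StudentID = 0 ✓
Course=60: 1 row → StudentID = 13 ✓
The only Course value with inconsistent StudentID is Course=71.

71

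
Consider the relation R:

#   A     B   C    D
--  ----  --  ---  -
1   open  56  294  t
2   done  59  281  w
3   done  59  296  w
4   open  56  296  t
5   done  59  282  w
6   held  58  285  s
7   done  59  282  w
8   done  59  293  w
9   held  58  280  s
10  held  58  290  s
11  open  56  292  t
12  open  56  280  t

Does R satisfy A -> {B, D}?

A=open: rows 1, 4, 11, 12 → {B,D} = (56, t), (56, t), (56, t), (56, t) ✓
A=done: rows 2, 3, 5, 7, 8 → {B,D} = (59, w), (59, w), (59, w), (59, w), (59, w) ✓
A=held: rows 6, 9, 10 → {B,D} = (58, s), (58, s), (58, s) ✓
Every A value is associated with a single {B, D} value, so A -> {B, D} holds.

Yes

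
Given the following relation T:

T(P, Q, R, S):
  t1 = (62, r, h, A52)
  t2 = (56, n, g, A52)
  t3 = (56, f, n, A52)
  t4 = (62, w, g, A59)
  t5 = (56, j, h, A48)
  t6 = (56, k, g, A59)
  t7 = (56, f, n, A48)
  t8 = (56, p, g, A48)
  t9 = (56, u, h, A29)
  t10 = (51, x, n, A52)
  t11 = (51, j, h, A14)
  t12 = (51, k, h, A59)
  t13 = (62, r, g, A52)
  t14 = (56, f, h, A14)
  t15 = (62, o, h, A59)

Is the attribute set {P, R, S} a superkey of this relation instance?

Yes

All 15 rows have distinct {P, R, S} values, so {P, R, S} → (all attributes) holds and {P, R, S} is a superkey.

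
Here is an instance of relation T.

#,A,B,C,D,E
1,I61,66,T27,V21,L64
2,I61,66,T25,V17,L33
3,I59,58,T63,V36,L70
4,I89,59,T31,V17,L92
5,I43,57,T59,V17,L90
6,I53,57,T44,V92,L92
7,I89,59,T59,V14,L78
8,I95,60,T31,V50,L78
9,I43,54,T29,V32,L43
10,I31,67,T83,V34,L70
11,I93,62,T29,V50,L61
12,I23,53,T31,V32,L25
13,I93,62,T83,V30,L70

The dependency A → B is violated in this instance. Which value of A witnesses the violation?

I43

A=I61: rows 1, 2 → B = 66, 66 ✓
A=I59: row 3 → B = 58 ✓
A=I89: rows 4, 7 → B = 59, 59 ✓
A=I43: rows 5, 9 → B takes values {57, 54} — violation
A=I53: row 6 → B = 57 ✓
A=I95: row 8 → B = 60 ✓
A=I31: row 10 → B = 67 ✓
A=I93: rows 11, 13 → B = 62, 62 ✓
A=I23: row 12 → B = 53 ✓
The only A value with inconsistent B is A=I43.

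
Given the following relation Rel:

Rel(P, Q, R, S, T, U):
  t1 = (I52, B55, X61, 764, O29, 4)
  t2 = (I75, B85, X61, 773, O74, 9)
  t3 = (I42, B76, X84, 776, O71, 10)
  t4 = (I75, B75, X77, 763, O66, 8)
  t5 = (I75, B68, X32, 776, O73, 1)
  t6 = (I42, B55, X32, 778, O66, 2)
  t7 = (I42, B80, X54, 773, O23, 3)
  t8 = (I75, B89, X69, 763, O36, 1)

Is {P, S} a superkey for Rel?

No

Rows 4 and 8 have the same {P, S} value (P=I75, S=763) but are distinct tuples, so {P, S} does not determine every attribute — not a superkey.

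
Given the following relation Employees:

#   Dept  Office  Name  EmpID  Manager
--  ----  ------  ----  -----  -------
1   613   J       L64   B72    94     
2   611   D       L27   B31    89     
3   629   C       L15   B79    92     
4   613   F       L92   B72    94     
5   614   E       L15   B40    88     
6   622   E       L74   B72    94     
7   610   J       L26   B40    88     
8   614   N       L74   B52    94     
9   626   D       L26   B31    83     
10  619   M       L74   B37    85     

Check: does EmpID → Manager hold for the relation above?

No

EmpID=B72: rows 1, 4, 6 → Manager = 94, 94, 94 ✓
EmpID=B31: rows 2, 9 → Manager takes values {89, 83} — violation
EmpID=B79: row 3 → Manager = 92 ✓
EmpID=B40: rows 5, 7 → Manager = 88, 88 ✓
EmpID=B52: row 8 → Manager = 94 ✓
EmpID=B37: row 10 → Manager = 85 ✓
Two rows agree on EmpID but differ on Manager, so EmpID → Manager does not hold.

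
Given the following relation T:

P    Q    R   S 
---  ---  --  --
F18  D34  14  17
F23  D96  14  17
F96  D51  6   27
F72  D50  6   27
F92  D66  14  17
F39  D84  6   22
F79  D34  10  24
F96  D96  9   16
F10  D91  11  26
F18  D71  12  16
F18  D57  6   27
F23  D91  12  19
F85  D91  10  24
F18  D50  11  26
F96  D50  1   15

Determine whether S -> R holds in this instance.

S=17: 3 rows → R = 14, 14, 14 ✓
S=27: 3 rows → R = 6, 6, 6 ✓
S=22: 1 row → R = 6 ✓
S=24: 2 rows → R = 10, 10 ✓
S=16: 2 rows → R takes values {9, 12} — violation
S=26: 2 rows → R = 11, 11 ✓
S=19: 1 row → R = 12 ✓
S=15: 1 row → R = 1 ✓
Two rows agree on S but differ on R, so S -> R does not hold.

No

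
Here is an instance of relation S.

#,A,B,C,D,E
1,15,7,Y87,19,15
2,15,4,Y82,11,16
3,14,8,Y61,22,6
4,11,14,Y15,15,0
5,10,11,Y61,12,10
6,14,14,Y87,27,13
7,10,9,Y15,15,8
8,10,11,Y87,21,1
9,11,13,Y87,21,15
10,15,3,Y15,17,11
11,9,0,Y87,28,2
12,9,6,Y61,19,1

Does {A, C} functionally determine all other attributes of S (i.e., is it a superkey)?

Yes

All 12 rows have distinct {A, C} values, so {A, C} → (all attributes) holds and {A, C} is a superkey.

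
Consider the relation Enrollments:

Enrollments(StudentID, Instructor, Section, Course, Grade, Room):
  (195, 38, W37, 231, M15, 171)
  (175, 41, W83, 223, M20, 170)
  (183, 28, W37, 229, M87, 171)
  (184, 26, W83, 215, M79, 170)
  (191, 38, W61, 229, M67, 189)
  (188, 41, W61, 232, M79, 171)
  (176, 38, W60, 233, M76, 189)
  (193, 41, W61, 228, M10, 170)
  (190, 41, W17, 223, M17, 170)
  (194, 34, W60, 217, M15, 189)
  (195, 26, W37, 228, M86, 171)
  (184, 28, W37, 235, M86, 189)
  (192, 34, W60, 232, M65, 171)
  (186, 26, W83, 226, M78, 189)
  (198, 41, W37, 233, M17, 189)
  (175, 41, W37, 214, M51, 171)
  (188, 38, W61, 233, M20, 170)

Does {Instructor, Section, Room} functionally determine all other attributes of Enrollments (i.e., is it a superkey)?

Yes

All 17 rows have distinct {Instructor, Section, Room} values, so {Instructor, Section, Room} → (all attributes) holds and {Instructor, Section, Room} is a superkey.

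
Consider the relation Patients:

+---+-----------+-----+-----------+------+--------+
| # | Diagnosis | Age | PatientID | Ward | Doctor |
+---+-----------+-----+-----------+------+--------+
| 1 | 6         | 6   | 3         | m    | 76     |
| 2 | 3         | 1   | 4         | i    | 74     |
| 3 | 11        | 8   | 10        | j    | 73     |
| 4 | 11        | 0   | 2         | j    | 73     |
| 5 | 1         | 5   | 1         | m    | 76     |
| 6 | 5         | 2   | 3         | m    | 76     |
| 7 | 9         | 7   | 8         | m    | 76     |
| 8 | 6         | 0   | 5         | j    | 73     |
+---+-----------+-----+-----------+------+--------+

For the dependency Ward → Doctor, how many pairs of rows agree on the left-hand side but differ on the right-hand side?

Ward=m: all 4 rows agree on Doctor — 0 pairs.
Ward=j: all 3 rows agree on Doctor — 0 pairs.

0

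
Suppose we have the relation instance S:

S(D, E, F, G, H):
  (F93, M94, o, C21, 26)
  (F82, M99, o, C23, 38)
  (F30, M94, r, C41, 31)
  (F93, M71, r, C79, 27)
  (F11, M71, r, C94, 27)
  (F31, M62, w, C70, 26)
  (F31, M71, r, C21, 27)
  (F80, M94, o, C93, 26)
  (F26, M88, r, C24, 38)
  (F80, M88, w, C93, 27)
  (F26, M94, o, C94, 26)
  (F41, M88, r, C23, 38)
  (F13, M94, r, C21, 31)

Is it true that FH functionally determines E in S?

(F=o, H=26): 3 rows → E = M94, M94, M94 ✓
(F=o, H=38): 1 row → E = M99 ✓
(F=r, H=31): 2 rows → E = M94, M94 ✓
(F=r, H=27): 3 rows → E = M71, M71, M71 ✓
(F=w, H=26): 1 row → E = M62 ✓
(F=r, H=38): 2 rows → E = M88, M88 ✓
(F=w, H=27): 1 row → E = M88 ✓
Every FH value is associated with a single E value, so FH -> E holds.

Yes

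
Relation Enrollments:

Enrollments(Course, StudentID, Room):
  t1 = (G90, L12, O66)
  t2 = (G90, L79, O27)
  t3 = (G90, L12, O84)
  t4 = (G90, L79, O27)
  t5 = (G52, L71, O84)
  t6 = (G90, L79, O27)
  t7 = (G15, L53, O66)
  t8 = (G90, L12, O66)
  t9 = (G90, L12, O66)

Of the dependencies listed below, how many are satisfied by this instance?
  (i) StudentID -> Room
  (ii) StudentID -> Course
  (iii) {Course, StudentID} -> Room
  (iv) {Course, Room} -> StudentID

(i) StudentID -> Room: StudentID=L12: rows 1, 3, 8, 9 → Room takes values {O66, O84} — violation — fails.
(ii) StudentID -> Course: every LHS value maps to a single RHS value — holds.
(iii) {Course, StudentID} -> Room: (Course=G90, StudentID=L12): rows 1, 3, 8, 9 → Room takes values {O66, O84} — violation — fails.
(iv) {Course, Room} -> StudentID: every LHS value maps to a single RHS value — holds.
2 of the 4 dependencies hold.

2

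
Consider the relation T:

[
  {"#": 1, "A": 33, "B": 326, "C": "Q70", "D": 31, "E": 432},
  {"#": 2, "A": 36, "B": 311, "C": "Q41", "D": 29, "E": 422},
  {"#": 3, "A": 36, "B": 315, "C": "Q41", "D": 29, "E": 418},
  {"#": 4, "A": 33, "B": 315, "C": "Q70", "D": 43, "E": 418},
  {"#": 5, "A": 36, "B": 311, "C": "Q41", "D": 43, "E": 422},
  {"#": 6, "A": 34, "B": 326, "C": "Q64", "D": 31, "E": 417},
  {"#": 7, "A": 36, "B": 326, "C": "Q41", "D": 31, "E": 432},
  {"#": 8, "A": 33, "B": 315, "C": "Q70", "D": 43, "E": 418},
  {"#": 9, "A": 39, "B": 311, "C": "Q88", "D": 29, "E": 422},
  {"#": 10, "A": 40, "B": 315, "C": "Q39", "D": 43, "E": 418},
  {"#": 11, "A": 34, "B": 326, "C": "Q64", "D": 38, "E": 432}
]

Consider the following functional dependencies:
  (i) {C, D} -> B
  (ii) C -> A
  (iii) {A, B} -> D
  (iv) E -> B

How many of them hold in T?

(i) {C, D} -> B: (C=Q41, D=29): rows 2, 3 → B takes values {311, 315} — violation — fails.
(ii) C -> A: every LHS value maps to a single RHS value — holds.
(iii) {A, B} -> D: (A=36, B=311): rows 2, 5 → D takes values {29, 43} — violation; (A=34, B=326): rows 6, 11 → D takes values {31, 38} — violation — fails.
(iv) E -> B: every LHS value maps to a single RHS value — holds.
2 of the 4 dependencies hold.

2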